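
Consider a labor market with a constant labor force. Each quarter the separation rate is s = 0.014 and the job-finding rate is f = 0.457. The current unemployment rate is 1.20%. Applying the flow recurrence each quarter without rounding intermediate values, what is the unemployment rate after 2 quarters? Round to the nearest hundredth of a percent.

Unemployment rate after two quarters ≈ 2.48%.

With a fixed labor force, u_{t+1} = u_t + s·(1−u_t) − f·u_t = u_t·(1−s−f) + s.
Here 1−s−f = 0.529 and s = 0.014.
u_1 = 0.012000 × 0.529 + 0.014 = 0.020348.
u_2 = 0.020348 × 0.529 + 0.014 = 0.024764.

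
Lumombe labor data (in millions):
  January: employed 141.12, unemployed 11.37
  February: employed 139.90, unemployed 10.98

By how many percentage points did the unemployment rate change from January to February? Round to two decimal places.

The unemployment rate changed by −0.18 percentage points.

January: labor force = 141.12 + 11.37 = 152.49; u = 11.37/152.49 = 7.46%.
February: labor force = 139.90 + 10.98 = 150.88; u = 10.98/150.88 = 7.28%.
Change = 7.28% − 7.46% = −0.18 pp.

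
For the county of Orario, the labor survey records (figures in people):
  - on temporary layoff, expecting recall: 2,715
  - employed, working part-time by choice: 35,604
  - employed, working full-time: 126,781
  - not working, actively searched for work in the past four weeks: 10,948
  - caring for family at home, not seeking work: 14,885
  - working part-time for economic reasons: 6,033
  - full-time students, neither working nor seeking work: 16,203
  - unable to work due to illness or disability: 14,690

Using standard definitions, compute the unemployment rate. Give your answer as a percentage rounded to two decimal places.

Unemployment rate ≈ 7.50%.

Employed = 35,604 + 126,781 + 6,033 = 168,418 (anyone who worked, including part-time for economic reasons, counts as employed).
Unemployed = 2,715 + 10,948 = 13,663 (jobless and actively searching, or on temporary layoff).
Labor force = 168,418 + 13,663 = 182,081.
Unemployment rate = 13,663 / 182,081 = 7.50%.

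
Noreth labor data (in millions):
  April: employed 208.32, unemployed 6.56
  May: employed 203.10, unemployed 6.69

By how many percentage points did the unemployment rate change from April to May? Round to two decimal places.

The unemployment rate changed by +0.14 percentage points.

April: labor force = 208.32 + 6.56 = 214.88; u = 6.56/214.88 = 3.05%.
May: labor force = 203.10 + 6.69 = 209.79; u = 6.69/209.79 = 3.19%.
Change = 3.19% − 3.05% = +0.14 pp.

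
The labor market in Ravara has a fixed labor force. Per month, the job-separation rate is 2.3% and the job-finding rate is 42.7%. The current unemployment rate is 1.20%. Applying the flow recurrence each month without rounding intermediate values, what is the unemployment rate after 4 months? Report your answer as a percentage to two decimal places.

Unemployment rate after four months ≈ 4.75%.

With a fixed labor force, u_{t+1} = u_t + s·(1−u_t) − f·u_t = u_t·(1−s−f) + s.
Here 1−s−f = 0.550 and s = 0.023.
u_1 = 0.012000 × 0.550 + 0.023 = 0.029600.
u_2 = 0.029600 × 0.550 + 0.023 = 0.039280.
u_3 = 0.039280 × 0.550 + 0.023 = 0.044604.
u_4 = 0.044604 × 0.550 + 0.023 = 0.047532.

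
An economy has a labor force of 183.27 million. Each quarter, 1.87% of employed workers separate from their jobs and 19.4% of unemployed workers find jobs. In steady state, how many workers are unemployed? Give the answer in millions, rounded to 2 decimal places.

Steady-state unemployment rate u* = s/(s+f) = 1.87/(1.87+19.4) = 0.087917.
Unemployed = u* × labor force = 0.087917 × 183.27 ≈ 16.11 million.

About 16.11 million are unemployed in steady state.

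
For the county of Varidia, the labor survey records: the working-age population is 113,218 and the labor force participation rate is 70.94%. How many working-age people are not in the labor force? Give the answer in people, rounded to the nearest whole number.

Share not in the labor force = 1 − 0.7094 = 0.2906.
Not in labor force = 0.2906 × 113,218 ≈ 32,901.

About 32,901 are not in the labor force.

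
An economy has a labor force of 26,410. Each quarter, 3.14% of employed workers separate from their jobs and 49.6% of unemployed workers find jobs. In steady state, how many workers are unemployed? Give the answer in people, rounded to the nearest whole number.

Steady-state unemployment rate u* = s/(s+f) = 3.14/(3.14+49.6) = 0.059537.
Unemployed = u* × labor force = 0.059537 × 26,410 ≈ 1,572.

About 1,572 are unemployed in steady state.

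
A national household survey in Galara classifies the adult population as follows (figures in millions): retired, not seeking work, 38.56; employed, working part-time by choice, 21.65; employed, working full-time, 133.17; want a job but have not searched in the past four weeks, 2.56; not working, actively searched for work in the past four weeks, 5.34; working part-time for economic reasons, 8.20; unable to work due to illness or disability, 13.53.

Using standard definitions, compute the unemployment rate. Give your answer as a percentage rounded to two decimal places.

Unemployment rate ≈ 3.17%.

Employed = 21.65 + 133.17 + 8.20 = 163.02 million (anyone who worked, including part-time for economic reasons, counts as employed).
Unemployed = 5.34 million.
Labor force = 163.02 + 5.34 = 168.36 million.
Unemployment rate = 5.34 / 168.36 = 3.17%.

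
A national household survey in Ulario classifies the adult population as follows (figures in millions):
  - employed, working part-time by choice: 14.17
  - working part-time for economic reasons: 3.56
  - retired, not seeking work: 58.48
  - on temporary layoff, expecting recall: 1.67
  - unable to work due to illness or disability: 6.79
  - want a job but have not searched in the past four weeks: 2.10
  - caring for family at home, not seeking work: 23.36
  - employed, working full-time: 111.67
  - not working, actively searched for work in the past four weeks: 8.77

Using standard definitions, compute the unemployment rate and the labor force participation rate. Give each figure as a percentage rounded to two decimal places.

Unemployment rate ≈ 7.47%; labor force participation rate ≈ 60.65%.

Employed = 14.17 + 3.56 + 111.67 = 129.40 million (anyone who worked, including part-time for economic reasons, counts as employed).
Unemployed = 1.67 + 8.77 = 10.44 million (jobless and actively searching, or on temporary layoff).
Labor force = 129.40 + 10.44 = 139.84 million.
Not in labor force = 58.48 + 6.79 + 2.10 + 23.36 = 90.73 million (those not working and not actively searching are outside the labor force — including those who want a job but have given up searching).
Civilian working-age population = 139.84 + 90.73 = 230.57 million.
Unemployment rate = 10.44 / 139.84 = 7.47%.
Labor force participation rate = 139.84 / 230.57 = 60.65%.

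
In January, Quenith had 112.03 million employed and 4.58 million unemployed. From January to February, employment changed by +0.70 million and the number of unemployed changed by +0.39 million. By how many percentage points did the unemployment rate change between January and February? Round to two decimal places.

January: labor force = 112.03 + 4.58 = 116.61; u = 4.58/116.61 = 3.93%.
February: labor force = 112.73 + 4.97 = 117.70; u = 4.97/117.70 = 4.22%.
Change = 4.22% − 3.93% = +0.29 pp.

The unemployment rate changed by +0.29 percentage points.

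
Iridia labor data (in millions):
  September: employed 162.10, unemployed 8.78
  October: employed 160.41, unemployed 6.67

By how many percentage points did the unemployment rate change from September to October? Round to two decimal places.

September: labor force = 162.10 + 8.78 = 170.88; u = 8.78/170.88 = 5.14%.
October: labor force = 160.41 + 6.67 = 167.08; u = 6.67/167.08 = 3.99%.
Change = 3.99% − 5.14% = −1.15 pp.

The unemployment rate changed by −1.15 percentage points.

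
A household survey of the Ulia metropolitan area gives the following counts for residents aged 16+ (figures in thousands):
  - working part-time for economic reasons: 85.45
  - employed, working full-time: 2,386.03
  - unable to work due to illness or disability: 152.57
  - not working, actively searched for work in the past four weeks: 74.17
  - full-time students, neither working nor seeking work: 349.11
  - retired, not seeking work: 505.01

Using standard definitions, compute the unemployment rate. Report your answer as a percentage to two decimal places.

Unemployment rate ≈ 2.91%.

Employed = 85.45 + 2,386.03 = 2,471.48 thousand (anyone who worked, including part-time for economic reasons, counts as employed).
Unemployed = 74.17 thousand.
Labor force = 2,471.48 + 74.17 = 2,545.65 thousand.
Unemployment rate = 74.17 / 2,545.65 = 2.91%.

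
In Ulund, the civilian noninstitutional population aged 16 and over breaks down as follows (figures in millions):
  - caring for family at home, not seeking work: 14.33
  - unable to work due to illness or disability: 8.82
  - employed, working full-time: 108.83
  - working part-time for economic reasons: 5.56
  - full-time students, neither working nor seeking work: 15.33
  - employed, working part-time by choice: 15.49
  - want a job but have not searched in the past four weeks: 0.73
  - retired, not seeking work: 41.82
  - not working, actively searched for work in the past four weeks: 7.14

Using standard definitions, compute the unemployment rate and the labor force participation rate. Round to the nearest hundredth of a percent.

Employed = 108.83 + 5.56 + 15.49 = 129.88 million (anyone who worked, including part-time for economic reasons, counts as employed).
Unemployed = 7.14 million.
Labor force = 129.88 + 7.14 = 137.02 million.
Not in labor force = 14.33 + 8.82 + 15.33 + 0.73 + 41.82 = 81.03 million (those not working and not actively searching are outside the labor force — including those who want a job but have given up searching).
Civilian working-age population = 137.02 + 81.03 = 218.05 million.
Unemployment rate = 7.14 / 137.02 = 5.21%.
Labor force participation rate = 137.02 / 218.05 = 62.84%.

Unemployment rate ≈ 5.21%; labor force participation rate ≈ 62.84%.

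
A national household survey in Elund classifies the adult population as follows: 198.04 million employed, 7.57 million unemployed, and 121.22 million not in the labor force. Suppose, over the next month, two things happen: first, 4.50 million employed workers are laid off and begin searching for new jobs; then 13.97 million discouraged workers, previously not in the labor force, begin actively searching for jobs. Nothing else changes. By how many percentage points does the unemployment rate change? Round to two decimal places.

The unemployment rate changes by +8.18 percentage points.

Initially, labor force = 198.04 + 7.57 = 205.61 million, so u = 7.57/205.61 = 3.68%.
After the first change, employed falls and unemployed rises by 4.50; labor force unchanged → E = 193.54, U = 12.07, labor force = 205.61 million.
After the second change, unemployed and labor force both rise by 13.97 → E = 193.54, U = 26.04, labor force = 219.58 million.
New unemployment rate = 26.04 / 219.58 = 11.86%.
Change = 11.86% − 3.68% = +8.18 percentage points.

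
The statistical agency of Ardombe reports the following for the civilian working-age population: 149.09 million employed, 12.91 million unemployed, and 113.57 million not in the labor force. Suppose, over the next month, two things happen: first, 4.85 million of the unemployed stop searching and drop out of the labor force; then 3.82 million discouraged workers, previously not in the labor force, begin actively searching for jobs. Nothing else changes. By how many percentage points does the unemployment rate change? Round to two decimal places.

Initially, labor force = 149.09 + 12.91 = 162.00 million, so u = 12.91/162.00 = 7.97%.
After the first change, unemployed and labor force both fall by 4.85 → E = 149.09, U = 8.06, labor force = 157.15 million.
After the second change, unemployed and labor force both rise by 3.82 → E = 149.09, U = 11.88, labor force = 160.97 million.
New unemployment rate = 11.88 / 160.97 = 7.38%.
Change = 7.38% − 7.97% = −0.59 percentage points.

The unemployment rate changes by −0.59 percentage points.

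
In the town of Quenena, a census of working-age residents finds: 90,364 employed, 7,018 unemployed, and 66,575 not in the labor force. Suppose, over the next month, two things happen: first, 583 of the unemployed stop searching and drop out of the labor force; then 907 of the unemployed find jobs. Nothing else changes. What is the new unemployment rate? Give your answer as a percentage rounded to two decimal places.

Initially, labor force = 90,364 + 7,018 = 97,382, so u = 7,018/97,382 = 7.21%.
After the first change, unemployed and labor force both fall by 583 → E = 90,364, U = 6,435, labor force = 96,799.
After the second change, unemployed falls and employed rises by 907; labor force unchanged → E = 91,271, U = 5,528, labor force = 96,799.
New unemployment rate = 5,528 / 96,799 = 5.71%.

New unemployment rate ≈ 5.71%.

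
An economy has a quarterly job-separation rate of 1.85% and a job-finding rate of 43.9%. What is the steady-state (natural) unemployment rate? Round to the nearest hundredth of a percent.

Steady-state unemployment rate ≈ 4.04%.

At steady state the flows balance: s·E = f·U, so U/(E+U) = s/(s+f).
u* = 1.85 / (1.85 + 43.9) = 1.85 / 45.75 = 4.04%.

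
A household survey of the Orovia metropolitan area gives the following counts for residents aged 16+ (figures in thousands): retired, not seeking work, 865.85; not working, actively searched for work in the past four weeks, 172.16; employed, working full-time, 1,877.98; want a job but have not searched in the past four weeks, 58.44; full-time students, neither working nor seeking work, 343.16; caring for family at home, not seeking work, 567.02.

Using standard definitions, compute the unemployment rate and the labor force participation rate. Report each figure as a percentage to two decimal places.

Unemployment rate ≈ 8.40%; labor force participation rate ≈ 52.78%.

Employed = 1,877.98 thousand.
Unemployed = 172.16 thousand.
Labor force = 1,877.98 + 172.16 = 2,050.14 thousand.
Not in labor force = 865.85 + 58.44 + 343.16 + 567.02 = 1,834.47 thousand (those not working and not actively searching are outside the labor force — including those who want a job but have given up searching).
Civilian working-age population = 2,050.14 + 1,834.47 = 3,884.61 thousand.
Unemployment rate = 172.16 / 2,050.14 = 8.40%.
Labor force participation rate = 2,050.14 / 3,884.61 = 52.78%.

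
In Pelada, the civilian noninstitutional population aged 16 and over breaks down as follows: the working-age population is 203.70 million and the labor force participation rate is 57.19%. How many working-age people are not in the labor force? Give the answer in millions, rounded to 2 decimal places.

Share not in the labor force = 1 − 0.5719 = 0.4281.
Not in labor force = 0.4281 × 203.70 ≈ 87.20 million.

About 87.20 million are not in the labor force.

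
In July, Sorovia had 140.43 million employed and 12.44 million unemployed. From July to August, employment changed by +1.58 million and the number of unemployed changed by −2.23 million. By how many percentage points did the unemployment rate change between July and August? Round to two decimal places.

July: labor force = 140.43 + 12.44 = 152.87; u = 12.44/152.87 = 8.14%.
August: labor force = 142.01 + 10.21 = 152.22; u = 10.21/152.22 = 6.71%.
Change = 6.71% − 8.14% = −1.43 pp.

The unemployment rate changed by −1.43 percentage points.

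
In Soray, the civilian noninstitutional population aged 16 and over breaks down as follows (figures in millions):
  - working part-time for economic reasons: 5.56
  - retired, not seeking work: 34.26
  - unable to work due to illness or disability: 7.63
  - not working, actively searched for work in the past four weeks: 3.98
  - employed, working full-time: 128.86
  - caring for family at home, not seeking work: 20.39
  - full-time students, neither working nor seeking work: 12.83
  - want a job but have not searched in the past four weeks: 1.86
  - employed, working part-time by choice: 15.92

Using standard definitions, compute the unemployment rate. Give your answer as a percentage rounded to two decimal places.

Employed = 5.56 + 128.86 + 15.92 = 150.34 million (anyone who worked, including part-time for economic reasons, counts as employed).
Unemployed = 3.98 million.
Labor force = 150.34 + 3.98 = 154.32 million.
Unemployment rate = 3.98 / 154.32 = 2.58%.

Unemployment rate ≈ 2.58%.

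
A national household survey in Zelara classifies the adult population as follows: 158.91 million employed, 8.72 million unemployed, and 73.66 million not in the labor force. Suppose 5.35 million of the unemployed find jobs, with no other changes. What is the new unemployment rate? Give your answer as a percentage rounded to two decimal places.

New unemployment rate ≈ 2.01%.

Initially, labor force = 158.91 + 8.72 = 167.63 million, so u = 8.72/167.63 = 5.20%.
After the change, unemployed falls and employed rises by 5.35; labor force unchanged → E = 164.26, U = 3.37, labor force = 167.63 million.
New unemployment rate = 3.37 / 167.63 = 2.01%.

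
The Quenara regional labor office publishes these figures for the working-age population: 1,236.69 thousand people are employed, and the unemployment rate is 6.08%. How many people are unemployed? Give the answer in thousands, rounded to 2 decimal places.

About 80.06 thousand are unemployed.

Let U be the number unemployed. The labor force is E + U, and U/(E+U) = 0.0608.
So U = 0.0608 × 1,236.69 / (1 − 0.0608) = 75.1908 / 0.9392 ≈ 80.06 thousand.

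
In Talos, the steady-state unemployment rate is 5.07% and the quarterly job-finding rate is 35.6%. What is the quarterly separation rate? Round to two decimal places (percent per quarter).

Separation rate ≈ 1.90% per quarter.

From u* = s/(s+f): s = u·f/(1−u).
s = 0.0507 × 35.6 / (1 − 0.0507) = 1.8049 / 0.9493 ≈ 1.90% per quarter.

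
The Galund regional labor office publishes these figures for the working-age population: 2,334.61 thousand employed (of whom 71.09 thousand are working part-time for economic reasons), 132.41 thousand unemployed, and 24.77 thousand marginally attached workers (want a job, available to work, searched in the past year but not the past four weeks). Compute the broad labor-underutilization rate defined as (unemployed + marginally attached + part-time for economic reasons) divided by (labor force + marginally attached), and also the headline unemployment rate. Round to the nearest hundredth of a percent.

Broad underutilization rate ≈ 9.16%; headline unemployment rate ≈ 5.37%.

Labor force = 2,334.61 + 132.41 = 2,467.02 thousand.
Numerator = 132.41 + 24.77 + 71.09 = 228.27 thousand.
Denominator = 2,467.02 + 24.77 = 2,491.79 thousand.
Broad rate = 228.27 / 2,491.79 = 9.16%.
Headline unemployment rate = 132.41 / 2,467.02 = 5.37%.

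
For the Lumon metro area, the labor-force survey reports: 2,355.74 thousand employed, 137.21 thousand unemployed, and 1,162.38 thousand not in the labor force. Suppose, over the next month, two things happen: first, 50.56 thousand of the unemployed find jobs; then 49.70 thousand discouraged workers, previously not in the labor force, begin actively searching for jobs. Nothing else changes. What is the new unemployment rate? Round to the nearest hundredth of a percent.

Initially, labor force = 2,355.74 + 137.21 = 2,492.95 thousand, so u = 137.21/2,492.95 = 5.50%.
After the first change, unemployed falls and employed rises by 50.56; labor force unchanged → E = 2,406.30, U = 86.65, labor force = 2,492.95 thousand.
After the second change, unemployed and labor force both rise by 49.70 → E = 2,406.30, U = 136.35, labor force = 2,542.65 thousand.
New unemployment rate = 136.35 / 2,542.65 = 5.36%.

New unemployment rate ≈ 5.36%.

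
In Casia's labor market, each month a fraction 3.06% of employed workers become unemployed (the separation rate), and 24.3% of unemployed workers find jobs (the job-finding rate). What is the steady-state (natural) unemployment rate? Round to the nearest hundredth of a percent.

At steady state the flows balance: s·E = f·U, so U/(E+U) = s/(s+f).
u* = 3.06 / (3.06 + 24.3) = 3.06 / 27.36 = 11.18%.

Steady-state unemployment rate ≈ 11.18%.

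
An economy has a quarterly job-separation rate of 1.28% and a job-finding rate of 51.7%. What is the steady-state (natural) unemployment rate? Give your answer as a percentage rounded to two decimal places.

At steady state the flows balance: s·E = f·U, so U/(E+U) = s/(s+f).
u* = 1.28 / (1.28 + 51.7) = 1.28 / 52.98 = 2.42%.

Steady-state unemployment rate ≈ 2.42%.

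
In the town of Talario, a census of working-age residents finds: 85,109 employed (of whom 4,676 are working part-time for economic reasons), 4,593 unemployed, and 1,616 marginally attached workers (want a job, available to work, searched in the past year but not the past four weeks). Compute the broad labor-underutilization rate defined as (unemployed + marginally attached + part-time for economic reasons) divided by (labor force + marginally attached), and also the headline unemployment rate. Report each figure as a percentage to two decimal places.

Labor force = 85,109 + 4,593 = 89,702.
Numerator = 4,593 + 1,616 + 4,676 = 10,885.
Denominator = 89,702 + 1,616 = 91,318.
Broad rate = 10,885 / 91,318 = 11.92%.
Headline unemployment rate = 4,593 / 89,702 = 5.12%.

Broad underutilization rate ≈ 11.92%; headline unemployment rate ≈ 5.12%.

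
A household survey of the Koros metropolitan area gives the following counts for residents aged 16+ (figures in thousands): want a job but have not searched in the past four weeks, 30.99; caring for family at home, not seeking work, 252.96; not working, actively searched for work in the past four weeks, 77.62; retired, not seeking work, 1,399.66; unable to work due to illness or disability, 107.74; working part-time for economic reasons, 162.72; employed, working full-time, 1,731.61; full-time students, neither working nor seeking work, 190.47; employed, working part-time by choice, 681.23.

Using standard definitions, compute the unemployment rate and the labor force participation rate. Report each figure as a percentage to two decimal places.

Unemployment rate ≈ 2.93%; labor force participation rate ≈ 57.24%.

Employed = 162.72 + 1,731.61 + 681.23 = 2,575.56 thousand (anyone who worked, including part-time for economic reasons, counts as employed).
Unemployed = 77.62 thousand.
Labor force = 2,575.56 + 77.62 = 2,653.18 thousand.
Not in labor force = 30.99 + 252.96 + 1,399.66 + 107.74 + 190.47 = 1,981.82 thousand (those not working and not actively searching are outside the labor force — including those who want a job but have given up searching).
Civilian working-age population = 2,653.18 + 1,981.82 = 4,635.00 thousand.
Unemployment rate = 77.62 / 2,653.18 = 2.93%.
Labor force participation rate = 2,653.18 / 4,635.00 = 57.24%.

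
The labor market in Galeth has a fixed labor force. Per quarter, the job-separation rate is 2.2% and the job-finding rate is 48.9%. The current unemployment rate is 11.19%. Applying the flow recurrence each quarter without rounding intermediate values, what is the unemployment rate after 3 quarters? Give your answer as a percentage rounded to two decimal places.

With a fixed labor force, u_{t+1} = u_t + s·(1−u_t) − f·u_t = u_t·(1−s−f) + s.
Here 1−s−f = 0.489 and s = 0.022.
u_1 = 0.111900 × 0.489 + 0.022 = 0.076719.
u_2 = 0.076719 × 0.489 + 0.022 = 0.059516.
u_3 = 0.059516 × 0.489 + 0.022 = 0.051103.

Unemployment rate after three quarters ≈ 5.11%.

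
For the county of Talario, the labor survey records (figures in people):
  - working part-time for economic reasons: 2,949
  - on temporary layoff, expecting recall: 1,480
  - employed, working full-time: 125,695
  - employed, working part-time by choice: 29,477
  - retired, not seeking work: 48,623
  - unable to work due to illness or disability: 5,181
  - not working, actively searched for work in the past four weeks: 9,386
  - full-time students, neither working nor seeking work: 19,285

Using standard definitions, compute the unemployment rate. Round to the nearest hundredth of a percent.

Employed = 2,949 + 125,695 + 29,477 = 158,121 (anyone who worked, including part-time for economic reasons, counts as employed).
Unemployed = 1,480 + 9,386 = 10,866 (jobless and actively searching, or on temporary layoff).
Labor force = 158,121 + 10,866 = 168,987.
Unemployment rate = 10,866 / 168,987 = 6.43%.

Unemployment rate ≈ 6.43%.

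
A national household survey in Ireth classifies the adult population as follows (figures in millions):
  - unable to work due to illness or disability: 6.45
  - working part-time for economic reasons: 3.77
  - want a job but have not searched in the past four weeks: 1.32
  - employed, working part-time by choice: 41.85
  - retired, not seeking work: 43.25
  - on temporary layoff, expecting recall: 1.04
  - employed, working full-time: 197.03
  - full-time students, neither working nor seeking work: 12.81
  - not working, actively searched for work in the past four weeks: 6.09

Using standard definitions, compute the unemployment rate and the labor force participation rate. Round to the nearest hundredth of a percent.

Unemployment rate ≈ 2.85%; labor force participation rate ≈ 79.65%.

Employed = 3.77 + 41.85 + 197.03 = 242.65 million (anyone who worked, including part-time for economic reasons, counts as employed).
Unemployed = 1.04 + 6.09 = 7.13 million (jobless and actively searching, or on temporary layoff).
Labor force = 242.65 + 7.13 = 249.78 million.
Not in labor force = 6.45 + 1.32 + 43.25 + 12.81 = 63.83 million (those not working and not actively searching are outside the labor force — including those who want a job but have given up searching).
Civilian working-age population = 249.78 + 63.83 = 313.61 million.
Unemployment rate = 7.13 / 249.78 = 2.85%.
Labor force participation rate = 249.78 / 313.61 = 79.65%.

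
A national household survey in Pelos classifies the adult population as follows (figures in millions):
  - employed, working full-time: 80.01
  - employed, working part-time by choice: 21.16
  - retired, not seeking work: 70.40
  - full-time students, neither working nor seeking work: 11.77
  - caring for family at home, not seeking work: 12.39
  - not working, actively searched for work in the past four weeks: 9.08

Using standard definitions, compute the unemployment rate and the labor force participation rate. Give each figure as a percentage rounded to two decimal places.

Employed = 80.01 + 21.16 = 101.17 million.
Unemployed = 9.08 million.
Labor force = 101.17 + 9.08 = 110.25 million.
Not in labor force = 70.40 + 11.77 + 12.39 = 94.56 million (those not working and not actively searching are outside the labor force).
Civilian working-age population = 110.25 + 94.56 = 204.81 million.
Unemployment rate = 9.08 / 110.25 = 8.24%.
Labor force participation rate = 110.25 / 204.81 = 53.83%.

Unemployment rate ≈ 8.24%; labor force participation rate ≈ 53.83%.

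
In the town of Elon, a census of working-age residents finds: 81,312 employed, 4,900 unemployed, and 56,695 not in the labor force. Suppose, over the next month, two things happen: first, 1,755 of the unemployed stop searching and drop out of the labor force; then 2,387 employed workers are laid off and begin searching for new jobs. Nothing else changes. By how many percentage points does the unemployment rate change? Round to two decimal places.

The unemployment rate changes by +0.87 percentage points.

Initially, labor force = 81,312 + 4,900 = 86,212, so u = 4,900/86,212 = 5.68%.
After the first change, unemployed and labor force both fall by 1,755 → E = 81,312, U = 3,145, labor force = 84,457.
After the second change, employed falls and unemployed rises by 2,387; labor force unchanged → E = 78,925, U = 5,532, labor force = 84,457.
New unemployment rate = 5,532 / 84,457 = 6.55%.
Change = 6.55% − 5.68% = +0.87 percentage points.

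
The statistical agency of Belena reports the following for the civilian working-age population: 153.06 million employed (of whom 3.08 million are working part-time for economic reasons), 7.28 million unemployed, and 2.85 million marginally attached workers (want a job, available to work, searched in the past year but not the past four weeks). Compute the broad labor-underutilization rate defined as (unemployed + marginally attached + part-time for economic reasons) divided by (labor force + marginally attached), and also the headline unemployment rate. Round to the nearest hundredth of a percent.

Labor force = 153.06 + 7.28 = 160.34 million.
Numerator = 7.28 + 2.85 + 3.08 = 13.21 million.
Denominator = 160.34 + 2.85 = 163.19 million.
Broad rate = 13.21 / 163.19 = 8.09%.
Headline unemployment rate = 7.28 / 160.34 = 4.54%.

Broad underutilization rate ≈ 8.09%; headline unemployment rate ≈ 4.54%.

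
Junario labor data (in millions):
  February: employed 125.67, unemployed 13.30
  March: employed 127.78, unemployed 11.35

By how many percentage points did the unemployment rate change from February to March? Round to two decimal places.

The unemployment rate changed by −1.41 percentage points.

February: labor force = 125.67 + 13.30 = 138.97; u = 13.30/138.97 = 9.57%.
March: labor force = 127.78 + 11.35 = 139.13; u = 11.35/139.13 = 8.16%.
Change = 8.16% − 9.57% = −1.41 pp.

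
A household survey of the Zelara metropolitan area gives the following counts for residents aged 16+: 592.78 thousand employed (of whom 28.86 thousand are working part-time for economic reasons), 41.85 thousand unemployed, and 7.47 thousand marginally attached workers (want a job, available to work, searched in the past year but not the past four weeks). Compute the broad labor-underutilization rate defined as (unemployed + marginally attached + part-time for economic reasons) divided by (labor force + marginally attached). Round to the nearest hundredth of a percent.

Labor force = 592.78 + 41.85 = 634.63 thousand.
Numerator = 41.85 + 7.47 + 28.86 = 78.18 thousand.
Denominator = 634.63 + 7.47 = 642.10 thousand.
Broad rate = 78.18 / 642.10 = 12.18%.

Broad underutilization rate ≈ 12.18%.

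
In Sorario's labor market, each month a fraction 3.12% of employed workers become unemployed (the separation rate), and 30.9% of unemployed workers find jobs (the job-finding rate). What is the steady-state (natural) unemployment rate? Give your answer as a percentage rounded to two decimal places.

At steady state the flows balance: s·E = f·U, so U/(E+U) = s/(s+f).
u* = 3.12 / (3.12 + 30.9) = 3.12 / 34.02 = 9.17%.

Steady-state unemployment rate ≈ 9.17%.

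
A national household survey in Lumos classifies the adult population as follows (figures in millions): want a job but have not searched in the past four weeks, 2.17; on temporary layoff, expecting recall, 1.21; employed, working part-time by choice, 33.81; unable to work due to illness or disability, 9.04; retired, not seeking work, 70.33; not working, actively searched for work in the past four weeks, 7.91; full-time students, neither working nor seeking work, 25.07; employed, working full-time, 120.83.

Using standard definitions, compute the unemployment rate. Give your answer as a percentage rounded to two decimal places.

Employed = 33.81 + 120.83 = 154.64 million.
Unemployed = 1.21 + 7.91 = 9.12 million (jobless and actively searching, or on temporary layoff).
Labor force = 154.64 + 9.12 = 163.76 million.
Unemployment rate = 9.12 / 163.76 = 5.57%.

Unemployment rate ≈ 5.57%.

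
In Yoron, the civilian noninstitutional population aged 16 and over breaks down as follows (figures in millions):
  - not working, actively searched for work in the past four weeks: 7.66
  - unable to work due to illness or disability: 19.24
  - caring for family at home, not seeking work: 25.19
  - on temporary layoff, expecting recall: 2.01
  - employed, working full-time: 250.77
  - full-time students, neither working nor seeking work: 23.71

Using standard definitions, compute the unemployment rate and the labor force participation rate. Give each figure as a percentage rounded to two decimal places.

Employed = 250.77 million.
Unemployed = 7.66 + 2.01 = 9.67 million (jobless and actively searching, or on temporary layoff).
Labor force = 250.77 + 9.67 = 260.44 million.
Not in labor force = 19.24 + 25.19 + 23.71 = 68.14 million (those not working and not actively searching are outside the labor force).
Civilian working-age population = 260.44 + 68.14 = 328.58 million.
Unemployment rate = 9.67 / 260.44 = 3.71%.
Labor force participation rate = 260.44 / 328.58 = 79.26%.

Unemployment rate ≈ 3.71%; labor force participation rate ≈ 79.26%.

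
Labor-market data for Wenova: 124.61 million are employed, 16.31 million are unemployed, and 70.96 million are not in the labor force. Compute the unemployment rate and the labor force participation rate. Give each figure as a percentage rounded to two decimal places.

Unemployment rate ≈ 11.57%; labor force participation rate ≈ 66.51%.

Labor force = employed + unemployed = 124.61 + 16.31 = 140.92 million.
Working-age population = 140.92 + 70.96 = 211.88 million.
Unemployment rate = 16.31 / 140.92 = 11.57%.
Labor force participation rate = 140.92 / 211.88 = 66.51%.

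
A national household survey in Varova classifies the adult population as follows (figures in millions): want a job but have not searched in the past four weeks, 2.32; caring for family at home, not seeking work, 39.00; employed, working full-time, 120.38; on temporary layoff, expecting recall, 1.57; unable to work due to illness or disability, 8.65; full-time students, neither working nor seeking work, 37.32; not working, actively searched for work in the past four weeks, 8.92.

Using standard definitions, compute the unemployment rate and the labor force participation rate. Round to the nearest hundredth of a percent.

Unemployment rate ≈ 8.02%; labor force participation rate ≈ 59.99%.

Employed = 120.38 million.
Unemployed = 1.57 + 8.92 = 10.49 million (jobless and actively searching, or on temporary layoff).
Labor force = 120.38 + 10.49 = 130.87 million.
Not in labor force = 2.32 + 39.00 + 8.65 + 37.32 = 87.29 million (those not working and not actively searching are outside the labor force — including those who want a job but have given up searching).
Civilian working-age population = 130.87 + 87.29 = 218.16 million.
Unemployment rate = 10.49 / 130.87 = 8.02%.
Labor force participation rate = 130.87 / 218.16 = 59.99%.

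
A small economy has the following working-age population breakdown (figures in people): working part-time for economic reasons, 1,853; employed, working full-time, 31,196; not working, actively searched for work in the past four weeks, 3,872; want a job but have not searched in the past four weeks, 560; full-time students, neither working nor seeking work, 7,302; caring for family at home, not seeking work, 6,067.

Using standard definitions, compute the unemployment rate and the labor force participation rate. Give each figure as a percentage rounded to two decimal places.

Employed = 1,853 + 31,196 = 33,049 (anyone who worked, including part-time for economic reasons, counts as employed).
Unemployed = 3,872.
Labor force = 33,049 + 3,872 = 36,921.
Not in labor force = 560 + 7,302 + 6,067 = 13,929 (those not working and not actively searching are outside the labor force — including those who want a job but have given up searching).
Civilian working-age population = 36,921 + 13,929 = 50,850.
Unemployment rate = 3,872 / 36,921 = 10.49%.
Labor force participation rate = 36,921 / 50,850 = 72.61%.

Unemployment rate ≈ 10.49%; labor force participation rate ≈ 72.61%.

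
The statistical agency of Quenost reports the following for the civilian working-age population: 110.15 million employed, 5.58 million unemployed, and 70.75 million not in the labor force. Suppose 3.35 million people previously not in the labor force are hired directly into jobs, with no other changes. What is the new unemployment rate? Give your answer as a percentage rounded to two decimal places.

Initially, labor force = 110.15 + 5.58 = 115.73 million, so u = 5.58/115.73 = 4.82%.
After the change, employed and labor force both rise by 3.35; unemployed unchanged → E = 113.50, U = 5.58, labor force = 119.08 million.
New unemployment rate = 5.58 / 119.08 = 4.69%.

New unemployment rate ≈ 4.69%.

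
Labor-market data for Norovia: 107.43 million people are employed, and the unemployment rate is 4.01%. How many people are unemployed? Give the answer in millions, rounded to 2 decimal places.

Let U be the number unemployed. The labor force is E + U, and U/(E+U) = 0.0401.
So U = 0.0401 × 107.43 / (1 − 0.0401) = 4.3079 / 0.9599 ≈ 4.49 million.

About 4.49 million are unemployed.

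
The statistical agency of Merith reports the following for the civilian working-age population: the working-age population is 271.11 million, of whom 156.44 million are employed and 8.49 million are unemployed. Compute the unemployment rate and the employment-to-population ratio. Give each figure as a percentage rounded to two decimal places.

Unemployment rate ≈ 5.15%; employment-population ratio ≈ 57.70%.

Labor force = employed + unemployed = 156.44 + 8.49 = 164.93 million.
Unemployment rate = 8.49 / 164.93 = 5.15%.
Employment-population ratio = 156.44 / 271.11 = 57.70%.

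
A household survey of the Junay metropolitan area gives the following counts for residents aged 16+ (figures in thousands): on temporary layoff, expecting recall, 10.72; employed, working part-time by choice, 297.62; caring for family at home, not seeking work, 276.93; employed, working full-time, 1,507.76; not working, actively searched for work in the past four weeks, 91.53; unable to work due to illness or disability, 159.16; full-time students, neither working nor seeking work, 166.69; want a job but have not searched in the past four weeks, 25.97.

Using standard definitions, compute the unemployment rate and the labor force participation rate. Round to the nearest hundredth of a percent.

Unemployment rate ≈ 5.36%; labor force participation rate ≈ 75.21%.

Employed = 297.62 + 1,507.76 = 1,805.38 thousand.
Unemployed = 10.72 + 91.53 = 102.25 thousand (jobless and actively searching, or on temporary layoff).
Labor force = 1,805.38 + 102.25 = 1,907.63 thousand.
Not in labor force = 276.93 + 159.16 + 166.69 + 25.97 = 628.75 thousand (those not working and not actively searching are outside the labor force — including those who want a job but have given up searching).
Civilian working-age population = 1,907.63 + 628.75 = 2,536.38 thousand.
Unemployment rate = 102.25 / 1,907.63 = 5.36%.
Labor force participation rate = 1,907.63 / 2,536.38 = 75.21%.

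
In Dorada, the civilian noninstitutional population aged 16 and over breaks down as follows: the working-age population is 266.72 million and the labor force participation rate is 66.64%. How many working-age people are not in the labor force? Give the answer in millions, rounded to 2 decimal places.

About 88.98 million are not in the labor force.

Share not in the labor force = 1 − 0.6664 = 0.3336.
Not in labor force = 0.3336 × 266.72 ≈ 88.98 million.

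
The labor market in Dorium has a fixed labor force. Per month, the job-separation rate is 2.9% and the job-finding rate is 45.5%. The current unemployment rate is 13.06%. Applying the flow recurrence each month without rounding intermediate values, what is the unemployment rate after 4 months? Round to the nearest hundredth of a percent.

With a fixed labor force, u_{t+1} = u_t + s·(1−u_t) − f·u_t = u_t·(1−s−f) + s.
Here 1−s−f = 0.516 and s = 0.029.
u_1 = 0.130600 × 0.516 + 0.029 = 0.096390.
u_2 = 0.096390 × 0.516 + 0.029 = 0.078737.
u_3 = 0.078737 × 0.516 + 0.029 = 0.069628.
u_4 = 0.069628 × 0.516 + 0.029 = 0.064928.

Unemployment rate after four months ≈ 6.49%.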